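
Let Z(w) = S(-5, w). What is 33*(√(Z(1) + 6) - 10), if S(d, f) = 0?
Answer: -330 + 33*√6 ≈ -249.17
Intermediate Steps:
Z(w) = 0
33*(√(Z(1) + 6) - 10) = 33*(√(0 + 6) - 10) = 33*(√6 - 10) = 33*(-10 + √6) = -330 + 33*√6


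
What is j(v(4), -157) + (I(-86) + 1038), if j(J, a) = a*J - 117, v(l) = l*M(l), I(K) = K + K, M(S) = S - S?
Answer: 749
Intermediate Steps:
M(S) = 0
I(K) = 2*K
v(l) = 0 (v(l) = l*0 = 0)
j(J, a) = -117 + J*a (j(J, a) = J*a - 117 = -117 + J*a)
j(v(4), -157) + (I(-86) + 1038) = (-117 + 0*(-157)) + (2*(-86) + 1038) = (-117 + 0) + (-172 + 1038) = -117 + 866 = 749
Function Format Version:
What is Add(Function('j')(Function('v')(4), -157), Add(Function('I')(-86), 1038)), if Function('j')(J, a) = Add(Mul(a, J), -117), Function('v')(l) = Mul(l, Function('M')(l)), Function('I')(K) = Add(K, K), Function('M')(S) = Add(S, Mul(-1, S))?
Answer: 749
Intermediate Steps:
Function('M')(S) = 0
Function('I')(K) = Mul(2, K)
Function('v')(l) = 0 (Function('v')(l) = Mul(l, 0) = 0)
Function('j')(J, a) = Add(-117, Mul(J, a)) (Function('j')(J, a) = Add(Mul(J, a), -117) = Add(-117, Mul(J, a)))
Add(Function('j')(Function('v')(4), -157), Add(Function('I')(-86), 1038)) = Add(Add(-117, Mul(0, -157)), Add(Mul(2, -86), 1038)) = Add(Add(-117, 0), Add(-172, 1038)) = Add(-117, 866) = 749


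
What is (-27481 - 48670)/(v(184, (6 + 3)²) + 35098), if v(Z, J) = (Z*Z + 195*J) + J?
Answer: -76151/84830 ≈ -0.89769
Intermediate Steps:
v(Z, J) = Z² + 196*J (v(Z, J) = (Z² + 195*J) + J = Z² + 196*J)
(-27481 - 48670)/(v(184, (6 + 3)²) + 35098) = (-27481 - 48670)/((184² + 196*(6 + 3)²) + 35098) = -76151/((33856 + 196*9²) + 35098) = -76151/((33856 + 196*81) + 35098) = -76151/((33856 + 15876) + 35098) = -76151/(49732 + 35098) = -76151/84830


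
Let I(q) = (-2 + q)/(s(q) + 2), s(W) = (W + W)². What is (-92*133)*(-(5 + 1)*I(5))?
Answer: 36708/17 ≈ 2159.3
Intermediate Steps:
s(W) = 4*W² (s(W) = (2*W)² = 4*W²)
I(q) = (-2 + q)/(2 + 4*q²) (I(q) = (-2 + q)/(4*q² + 2) = (-2 + q)/(2 + 4*q²))
(-92*133)*(-(5 + 1)*I(5)) = (-92*133)*(-(5 + 1)*(-2 + 5)/(2*(1 + 2*5²))) = -(-12236)*6*((½)*3/(1 + 2*25)) = -(-12236)*6*((½)*3/(1 + 50)) = -(-12236)*6*((½)*3/51) = -(-12236)*6*((½)*(1/51)*3) = -(-12236)*6*(1/34) = -(-12236)*3/17 = -12236*(-3/17) = 36708/17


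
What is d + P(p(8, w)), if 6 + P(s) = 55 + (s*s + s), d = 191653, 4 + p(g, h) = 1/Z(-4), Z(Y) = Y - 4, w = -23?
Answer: 12269753/64 ≈ 1.9172e+5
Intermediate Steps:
Z(Y) = -4 + Y
p(g, h) = -33/8 (p(g, h) = -4 + 1/(-4 - 4) = -4 + 1/(-8) = -4 - 1/8 = -33/8)
P(s) = 49 + s + s**2 (P(s) = -6 + (55 + (s*s + s)) = -6 + (55 + (s**2 + s)) = -6 + (55 + (s + s**2)) = -6 + (55 + s + s**2) = 49 + s + s**2)
d + P(p(8, w)) = 191653 + (49 - 33/8 + (-33/8)**2) = 191653 + (49 - 33/8 + 1089/64) = 191653 + 3961/64 = 12269753/64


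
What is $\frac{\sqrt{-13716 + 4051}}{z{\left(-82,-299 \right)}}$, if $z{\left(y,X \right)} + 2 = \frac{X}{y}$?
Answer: $\frac{82 i \sqrt{9665}}{135} \approx 59.715 i$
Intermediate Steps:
$z{\left(y,X \right)} = -2 + \frac{X}{y}$
$\frac{\sqrt{-13716 + 4051}}{z{\left(-82,-299 \right)}} = \frac{\sqrt{-13716 + 4051}}{-2 - \frac{299}{-82}} = \frac{\sqrt{-9665}}{-2 - - \frac{299}{82}} = \frac{i \sqrt{9665}}{-2 + \frac{299}{82}} = \frac{i \sqrt{9665}}{\frac{135}{82}} = i \sqrt{9665} \cdot \frac{82}{135} = \frac{82 i \sqrt{9665}}{135}$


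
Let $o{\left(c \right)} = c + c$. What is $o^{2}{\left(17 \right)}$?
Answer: $1156$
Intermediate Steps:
$o{\left(c \right)} = 2 c$
$o^{2}{\left(17 \right)} = \left(2 \cdot 17\right)^{2} = 34^{2} = 1156$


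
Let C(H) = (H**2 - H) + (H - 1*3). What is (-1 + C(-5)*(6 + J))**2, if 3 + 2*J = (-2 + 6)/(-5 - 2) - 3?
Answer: 168921/49 ≈ 3447.4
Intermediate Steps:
J = -23/7 (J = -3/2 + ((-2 + 6)/(-5 - 2) - 3)/2 = -3/2 + (4/(-7) - 3)/2 = -3/2 + (4*(-1/7) - 3)/2 = -3/2 + (-4/7 - 3)/2 = -3/2 + (1/2)*(-25/7) = -3/2 - 25/14 = -23/7 ≈ -3.2857)
C(H) = -3 + H**2 (C(H) = (H**2 - H) + (H - 3) = (H**2 - H) + (-3 + H) = -3 + H**2)
(-1 + C(-5)*(6 + J))**2 = (-1 + (-3 + (-5)**2)*(6 - 23/7))**2 = (-1 + (-3 + 25)*(19/7))**2 = (-1 + 22*(19/7))**2 = (-1 + 418/7)**2 = (411/7)**2 = 168921/49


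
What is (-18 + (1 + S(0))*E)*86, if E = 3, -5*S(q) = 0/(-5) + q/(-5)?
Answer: -1290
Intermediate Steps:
S(q) = q/25 (S(q) = -(0/(-5) + q/(-5))/5 = -(0*(-⅕) + q*(-⅕))/5 = -(0 - q/5)/5 = -(-1)*q/25 = q/25)
(-18 + (1 + S(0))*E)*86 = (-18 + (1 + (1/25)*0)*3)*86 = (-18 + (1 + 0)*3)*86 = (-18 + 1*3)*86 = (-18 + 3)*86 = -15*86 = -1290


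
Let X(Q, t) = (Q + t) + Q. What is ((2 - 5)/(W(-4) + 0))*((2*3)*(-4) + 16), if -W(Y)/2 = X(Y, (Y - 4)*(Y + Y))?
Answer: -3/14 ≈ -0.21429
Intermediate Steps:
X(Q, t) = t + 2*Q
W(Y) = -4*Y - 4*Y*(-4 + Y) (W(Y) = -2*((Y - 4)*(Y + Y) + 2*Y) = -2*((-4 + Y)*(2*Y) + 2*Y) = -2*(2*Y*(-4 + Y) + 2*Y) = -2*(2*Y + 2*Y*(-4 + Y)) = -4*Y - 4*Y*(-4 + Y))
((2 - 5)/(W(-4) + 0))*((2*3)*(-4) + 16) = ((2 - 5)/(4*(-4)*(3 - 1*(-4)) + 0))*((2*3)*(-4) + 16) = (-3/(4*(-4)*(3 + 4) + 0))*(6*(-4) + 16) = (-3/(4*(-4)*7 + 0))*(-24 + 16) = -3/(-112 + 0)*(-8) = -3/(-112)*(-8) = -3*(-1/112)*(-8) = (3/112)*(-8) = -3/14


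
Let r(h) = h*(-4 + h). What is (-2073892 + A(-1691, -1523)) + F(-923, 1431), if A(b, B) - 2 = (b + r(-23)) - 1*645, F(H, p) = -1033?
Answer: -2076638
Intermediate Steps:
A(b, B) = -22 + b (A(b, B) = 2 + ((b - 23*(-4 - 23)) - 1*645) = 2 + ((b - 23*(-27)) - 645) = 2 + ((b + 621) - 645) = 2 + ((621 + b) - 645) = 2 + (-24 + b) = -22 + b)
(-2073892 + A(-1691, -1523)) + F(-923, 1431) = (-2073892 + (-22 - 1691)) - 1033 = (-2073892 - 1713) - 1033 = -2075605 - 1033 = -2076638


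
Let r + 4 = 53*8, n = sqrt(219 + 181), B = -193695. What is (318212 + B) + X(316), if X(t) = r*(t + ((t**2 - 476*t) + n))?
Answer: -20969563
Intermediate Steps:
n = 20 (n = sqrt(400) = 20)
r = 420 (r = -4 + 53*8 = -4 + 424 = 420)
X(t) = 8400 - 199500*t + 420*t**2 (X(t) = 420*(t + ((t**2 - 476*t) + 20)) = 420*(t + (20 + t**2 - 476*t)) = 420*(20 + t**2 - 475*t) = 8400 - 199500*t + 420*t**2)
(318212 + B) + X(316) = (318212 - 193695) + (8400 - 199500*316 + 420*316**2) = 124517 + (8400 - 63042000 + 420*99856) = 124517 + (8400 - 63042000 + 41939520) = 124517 - 21094080 = -20969563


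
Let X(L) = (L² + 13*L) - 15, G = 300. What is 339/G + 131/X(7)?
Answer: 1089/500 ≈ 2.1780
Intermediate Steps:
X(L) = -15 + L² + 13*L
339/G + 131/X(7) = 339/300 + 131/(-15 + 7² + 13*7) = 339*(1/300) + 131/(-15 + 49 + 91) = 113/100 + 131/125 = 1089/500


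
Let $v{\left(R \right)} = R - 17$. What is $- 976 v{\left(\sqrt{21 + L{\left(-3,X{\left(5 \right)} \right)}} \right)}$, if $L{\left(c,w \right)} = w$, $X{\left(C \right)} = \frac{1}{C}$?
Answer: $16592 - \frac{976 \sqrt{530}}{5} \approx 12098.0$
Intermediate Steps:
$v{\left(R \right)} = -17 + R$ ($v{\left(R \right)} = R - 17 = -17 + R$)
$- 976 v{\left(\sqrt{21 + L{\left(-3,X{\left(5 \right)} \right)}} \right)} = - 976 \left(-17 + \sqrt{21 + \frac{1}{5}}\right) = - 976 \left(-17 + \sqrt{\frac{106}{5}}\right) = - 976 \left(-17 + \frac{\sqrt{530}}{5}\right) = 16592 - \frac{976 \sqrt{530}}{5}$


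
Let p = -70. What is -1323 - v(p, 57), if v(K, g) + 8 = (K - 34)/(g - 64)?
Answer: -9309/7 ≈ -1329.9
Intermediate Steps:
v(K, g) = -8 + (-34 + K)/(-64 + g) (v(K, g) = -8 + (K - 34)/(g - 64) = -8 + (-34 + K)/(-64 + g))
-1323 - v(p, 57) = -1323 - (478 - 70 - 8*57)/(-64 + 57) = -1323 - (478 - 70 - 456)/(-7) = -1323 - (-1)*(-48)/7 = -1323 - 1*48/7 = -1323 - 48/7 = -9309/7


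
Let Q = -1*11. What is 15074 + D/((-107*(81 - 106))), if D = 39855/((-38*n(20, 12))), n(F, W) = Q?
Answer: 3371006591/223630 ≈ 15074.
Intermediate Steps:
Q = -11
n(F, W) = -11
D = 39855/418 (D = 39855/((-38*(-11))) = 39855/418 ≈ 95.347)
15074 + D/((-107*(81 - 106))) = 15074 + 39855/(418*((-107*(81 - 106)))) = 15074 + 39855/(418*((-107*(-25)))) = 15074 + (39855/418)/2675 = 15074 + (39855/418)*(1/2675) = 15074 + 7971/223630 = 3371006591/223630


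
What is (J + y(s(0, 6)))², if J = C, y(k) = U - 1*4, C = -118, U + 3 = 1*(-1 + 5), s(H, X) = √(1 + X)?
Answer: 14641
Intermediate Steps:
U = 1 (U = -3 + 1*(-1 + 5) = -3 + 1*4 = -3 + 4 = 1)
y(k) = -3 (y(k) = 1 - 1*4 = 1 - 4 = -3)
J = -118
(J + y(s(0, 6)))² = (-118 - 3)² = (-121)² = 14641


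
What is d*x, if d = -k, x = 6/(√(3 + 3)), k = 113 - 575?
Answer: 462*√6 ≈ 1131.7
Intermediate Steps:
k = -462
x = √6 (x = 6/(√6) = 6*(√6/6) = √6 ≈ 2.4495)
d = 462 (d = -1*(-462) = 462)
d*x = 462*√6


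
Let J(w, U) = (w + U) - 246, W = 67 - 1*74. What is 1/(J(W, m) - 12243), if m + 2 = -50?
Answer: -1/12548 ≈ -7.9694e-5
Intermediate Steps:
m = -52 (m = -2 - 50 = -52)
W = -7 (W = 67 - 74 = -7)
J(w, U) = -246 + U + w (J(w, U) = (U + w) - 246 = -246 + U + w)
1/(J(W, m) - 12243) = 1/((-246 - 52 - 7) - 12243) = 1/(-305 - 12243) = 1/(-12548) = -1/12548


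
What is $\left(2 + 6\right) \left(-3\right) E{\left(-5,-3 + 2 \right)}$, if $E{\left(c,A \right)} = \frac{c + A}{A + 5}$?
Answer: $36$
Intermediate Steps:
$E{\left(c,A \right)} = \frac{A + c}{5 + A}$
$\left(2 + 6\right) \left(-3\right) E{\left(-5,-3 + 2 \right)} = \left(2 + 6\right) \left(-3\right) \frac{\left(-3 + 2\right) - 5}{5 + \left(-3 + 2\right)} = 8 \left(-3\right) \frac{-1 - 5}{5 - 1} = - 24 \cdot \frac{1}{4} \left(-6\right) = \left(-24\right) \left(- \frac{3}{2}\right) = 36$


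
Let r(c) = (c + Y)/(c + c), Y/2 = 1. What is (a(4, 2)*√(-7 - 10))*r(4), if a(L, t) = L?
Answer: 3*I*√17 ≈ 12.369*I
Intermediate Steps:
Y = 2 (Y = 2*1 = 2)
r(c) = (2 + c)/(2*c) (r(c) = (c + 2)/(c + c) = (2 + c)/((2*c)) = (2 + c)*(1/(2*c)) = (2 + c)/(2*c))
(a(4, 2)*√(-7 - 10))*r(4) = (4*√(-7 - 10))*((½)*(2 + 4)/4) = (4*√(-17))*((½)*(¼)*6) = (4*(I*√17))*(¾) = (4*I*√17)*(¾) = 3*I*√17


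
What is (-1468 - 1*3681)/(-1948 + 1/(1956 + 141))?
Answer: 10797453/4084955 ≈ 2.6432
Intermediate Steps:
(-1468 - 1*3681)/(-1948 + 1/(1956 + 141)) = (-1468 - 3681)/(-1948 + 1/2097) = -5149/(-1948 + 1/2097) = -5149/(-4084955/2097) = -5149*(-2097/4084955) = 10797453/4084955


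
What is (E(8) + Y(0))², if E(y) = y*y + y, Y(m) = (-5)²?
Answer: 9409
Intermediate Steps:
Y(m) = 25
E(y) = y + y² (E(y) = y² + y = y + y²)
(E(8) + Y(0))² = (8*(1 + 8) + 25)² = (8*9 + 25)² = (72 + 25)² = 97² = 9409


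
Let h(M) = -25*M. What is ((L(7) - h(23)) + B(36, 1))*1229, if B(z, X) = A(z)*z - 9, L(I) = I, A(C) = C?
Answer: 2297001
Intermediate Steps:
B(z, X) = -9 + z² (B(z, X) = z*z - 9 = z² - 9 = -9 + z²)
((L(7) - h(23)) + B(36, 1))*1229 = ((7 - (-25)*23) + (-9 + 36²))*1229 = ((7 - 1*(-575)) + (-9 + 1296))*1229 = ((7 + 575) + 1287)*1229 = (582 + 1287)*1229 = 1869*1229 = 2297001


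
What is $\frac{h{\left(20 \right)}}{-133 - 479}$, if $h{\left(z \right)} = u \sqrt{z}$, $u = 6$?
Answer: $- \frac{\sqrt{5}}{51} \approx -0.043844$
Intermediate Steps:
$h{\left(z \right)} = 6 \sqrt{z}$
$\frac{h{\left(20 \right)}}{-133 - 479} = \frac{6 \sqrt{20}}{-133 - 479} = \frac{6 \cdot 2 \sqrt{5}}{-133 - 479} = \frac{12 \sqrt{5}}{-612} = 12 \sqrt{5} \left(- \frac{1}{612}\right) = - \frac{\sqrt{5}}{51}$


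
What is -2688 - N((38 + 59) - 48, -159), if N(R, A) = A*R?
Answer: 5103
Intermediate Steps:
-2688 - N((38 + 59) - 48, -159) = -2688 - (-159)*((38 + 59) - 48) = -2688 - (-159)*(97 - 48) = -2688 - (-159)*49 = -2688 - 1*(-7791) = -2688 + 7791 = 5103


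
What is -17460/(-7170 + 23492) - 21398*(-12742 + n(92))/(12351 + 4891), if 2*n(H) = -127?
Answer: 2236062135669/140711962 ≈ 15891.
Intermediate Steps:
n(H) = -127/2 (n(H) = (½)*(-127) = -127/2)
-17460/(-7170 + 23492) - 21398*(-12742 + n(92))/(12351 + 4891) = -17460/(-7170 + 23492) - 21398*(-12742 - 127/2)/(12351 + 4891) = -17460/16322 - 21398/(17242/(-25611/2)) = -17460*1/16322 - 21398/(17242*(-2/25611)) = -8730/8161 - 21398/(-34484/25611) = -8730/8161 - 21398*(-25611/34484) = -8730/8161 + 274012089/17242 = 2236062135669/140711962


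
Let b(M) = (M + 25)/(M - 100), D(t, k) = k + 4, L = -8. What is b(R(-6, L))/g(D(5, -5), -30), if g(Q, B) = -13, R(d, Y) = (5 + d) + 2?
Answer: 2/99 ≈ 0.020202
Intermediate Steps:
D(t, k) = 4 + k
R(d, Y) = 7 + d
b(M) = (25 + M)/(-100 + M)
b(R(-6, L))/g(D(5, -5), -30) = ((25 + (7 - 6))/(-100 + (7 - 6)))/(-13) = ((25 + 1)/(-100 + 1))*(-1/13) = (26/(-99))*(-1/13) = -1/99*26*(-1/13) = -26/99*(-1/13) = 2/99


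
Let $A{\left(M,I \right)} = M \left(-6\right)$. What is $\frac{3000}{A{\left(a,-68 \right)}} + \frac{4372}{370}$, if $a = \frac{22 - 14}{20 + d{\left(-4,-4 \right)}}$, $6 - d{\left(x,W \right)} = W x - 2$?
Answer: $- \frac{136564}{185} \approx -738.18$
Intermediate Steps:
$d{\left(x,W \right)} = 8 - W x$ ($d{\left(x,W \right)} = 6 - \left(W x - 2\right) = 6 - \left(-2 + W x\right) = 8 - W x$)
$a = \frac{2}{3}$ ($a = \frac{22 - 14}{20 + \left(8 - \left(-4\right) \left(-4\right)\right)} = \frac{8}{20 + \left(8 - 16\right)} = \frac{8}{20 - 8} = \frac{8}{12} = 8 \cdot \frac{1}{12} = \frac{2}{3} \approx 0.66667$)
$A{\left(M,I \right)} = - 6 M$
$\frac{3000}{A{\left(a,-68 \right)}} + \frac{4372}{370} = \frac{3000}{\left(-6\right) \frac{2}{3}} + \frac{4372}{370} = \frac{3000}{-4} + 4372 \cdot \frac{1}{370} = 3000 \left(- \frac{1}{4}\right) + \frac{2186}{185} = -750 + \frac{2186}{185} = - \frac{136564}{185}$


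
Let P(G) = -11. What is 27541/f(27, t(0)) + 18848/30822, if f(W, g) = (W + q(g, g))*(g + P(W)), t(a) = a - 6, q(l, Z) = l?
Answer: -140356661/1833909 ≈ -76.534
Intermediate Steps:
t(a) = -6 + a
f(W, g) = (-11 + g)*(W + g) (f(W, g) = (W + g)*(g - 11) = (W + g)*(-11 + g) = (-11 + g)*(W + g))
27541/f(27, t(0)) + 18848/30822 = 27541/((-6 + 0)**2 - 11*27 - 11*(-6 + 0) + 27*(-6 + 0)) + 18848/30822 = 27541/((-6)**2 - 297 - 11*(-6) + 27*(-6)) + 18848*(1/30822) = 27541/(36 - 297 + 66 - 162) + 9424/15411 = 27541/(-357) + 9424/15411 = 27541*(-1/357) + 9424/15411 = -27541/357 + 9424/15411 = -140356661/1833909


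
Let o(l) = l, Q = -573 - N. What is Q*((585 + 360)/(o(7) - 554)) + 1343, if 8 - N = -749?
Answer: 1991471/547 ≈ 3640.7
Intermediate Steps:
N = 757 (N = 8 - 1*(-749) = 8 + 749 = 757)
Q = -1330 (Q = -573 - 1*757 = -573 - 757 = -1330)
Q*((585 + 360)/(o(7) - 554)) + 1343 = -1330*(585 + 360)/(7 - 554) + 1343 = -1256850/(-547) + 1343 = -1256850*(-1)/547 + 1343 = -1330*(-945/547) + 1343 = 1256850/547 + 1343 = 1991471/547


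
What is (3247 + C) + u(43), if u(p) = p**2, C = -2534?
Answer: 2562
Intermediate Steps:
(3247 + C) + u(43) = (3247 - 2534) + 43**2 = 713 + 1849 = 2562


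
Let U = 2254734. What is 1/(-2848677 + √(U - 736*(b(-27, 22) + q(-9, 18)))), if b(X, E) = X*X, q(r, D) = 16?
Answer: -2848677/8114958943915 - √1706414/8114958943915 ≈ -3.5120e-7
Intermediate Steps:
b(X, E) = X²
1/(-2848677 + √(U - 736*(b(-27, 22) + q(-9, 18)))) = 1/(-2848677 + √(2254734 - 736*((-27)² + 16))) = 1/(-2848677 + √(2254734 - 736*(729 + 16))) = 1/(-2848677 + √(2254734 - 736*745)) = 1/(-2848677 + √(2254734 - 548320)) = 1/(-2848677 + √1706414)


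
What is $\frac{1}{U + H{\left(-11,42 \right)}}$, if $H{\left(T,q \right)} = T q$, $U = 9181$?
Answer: $\frac{1}{8719} \approx 0.00011469$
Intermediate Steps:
$\frac{1}{U + H{\left(-11,42 \right)}} = \frac{1}{9181 - 462} = \frac{1}{8719}$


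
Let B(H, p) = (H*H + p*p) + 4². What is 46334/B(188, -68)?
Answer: 23167/19992 ≈ 1.1588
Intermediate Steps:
B(H, p) = 16 + H² + p² (B(H, p) = (H² + p²) + 16 = 16 + H² + p²)
46334/B(188, -68) = 46334/(16 + 188² + (-68)²) = 46334/(16 + 35344 + 4624) = 46334/39984 = 46334*(1/39984) = 23167/19992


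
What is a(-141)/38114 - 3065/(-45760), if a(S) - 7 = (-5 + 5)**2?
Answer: 11713973/174409664 ≈ 0.067164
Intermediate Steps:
a(S) = 7 (a(S) = 7 + (-5 + 5)**2 = 7 + 0**2 = 7 + 0 = 7)
a(-141)/38114 - 3065/(-45760) = 7/38114 - 3065/(-45760) = 7*(1/38114) - 3065*(-1/45760) = 7/38114 + 613/9152 = 11713973/174409664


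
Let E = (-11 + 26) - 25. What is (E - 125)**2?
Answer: 18225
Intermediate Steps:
E = -10 (E = 15 - 25 = -10)
(E - 125)**2 = (-10 - 125)**2 = (-135)**2 = 18225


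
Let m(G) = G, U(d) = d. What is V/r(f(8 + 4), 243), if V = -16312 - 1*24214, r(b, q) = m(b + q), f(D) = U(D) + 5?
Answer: -20263/130 ≈ -155.87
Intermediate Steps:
f(D) = 5 + D (f(D) = D + 5 = 5 + D)
r(b, q) = b + q
V = -40526 (V = -16312 - 24214 = -40526)
V/r(f(8 + 4), 243) = -40526/((5 + (8 + 4)) + 243) = -40526/((5 + 12) + 243) = -40526/(17 + 243) = -40526/260 = -40526*1/260 = -20263/130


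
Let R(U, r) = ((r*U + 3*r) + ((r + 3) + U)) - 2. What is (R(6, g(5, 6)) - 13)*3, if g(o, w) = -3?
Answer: -108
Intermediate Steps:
R(U, r) = 1 + U + 4*r + U*r (R(U, r) = ((U*r + 3*r) + ((3 + r) + U)) - 2 = ((3*r + U*r) + (3 + U + r)) - 2 = (3 + U + 4*r + U*r) - 2 = 1 + U + 4*r + U*r)
(R(6, g(5, 6)) - 13)*3 = ((1 + 6 + 4*(-3) + 6*(-3)) - 13)*3 = ((1 + 6 - 12 - 18) - 13)*3 = (-23 - 13)*3 = -36*3 = -108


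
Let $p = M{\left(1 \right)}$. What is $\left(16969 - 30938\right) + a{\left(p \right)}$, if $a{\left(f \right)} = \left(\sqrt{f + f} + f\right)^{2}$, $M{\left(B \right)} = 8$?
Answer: $-13825$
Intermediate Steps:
$p = 8$
$a{\left(f \right)} = \left(f + \sqrt{2} \sqrt{f}\right)^{2}$ ($a{\left(f \right)} = \left(\sqrt{2 f} + f\right)^{2} = \left(\sqrt{2} \sqrt{f} + f\right)^{2} = \left(f + \sqrt{2} \sqrt{f}\right)^{2}$)
$\left(16969 - 30938\right) + a{\left(p \right)} = \left(16969 - 30938\right) + \left(8 + \sqrt{2} \sqrt{8}\right)^{2} = -13969 + \left(8 + \sqrt{2} \cdot 2 \sqrt{2}\right)^{2} = -13969 + \left(8 + 4\right)^{2} = -13969 + 12^{2} = -13969 + 144 = -13825$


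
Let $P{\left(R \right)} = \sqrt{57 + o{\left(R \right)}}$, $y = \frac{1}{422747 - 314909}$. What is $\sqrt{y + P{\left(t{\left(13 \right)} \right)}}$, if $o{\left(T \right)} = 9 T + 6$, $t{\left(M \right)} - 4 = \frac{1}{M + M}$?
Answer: $\frac{\sqrt{2024958 + 25196240862 \sqrt{7462}}}{467298} \approx 3.1571$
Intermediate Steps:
$t{\left(M \right)} = 4 + \frac{1}{2 M}$ ($t{\left(M \right)} = 4 + \frac{1}{M + M} = 4 + \frac{1}{2 M}$)
$o{\left(T \right)} = 6 + 9 T$
$y = \frac{1}{107838} \approx 9.2732 \cdot 10^{-6}$
$P{\left(R \right)} = \sqrt{63 + 9 R}$ ($P{\left(R \right)} = \sqrt{57 + \left(6 + 9 R\right)} = \sqrt{63 + 9 R}$)
$\sqrt{y + P{\left(t{\left(13 \right)} \right)}} = \sqrt{\frac{1}{107838} + 3 \sqrt{7 + \left(4 + \frac{1}{2 \cdot 13}\right)}} = \sqrt{\frac{1}{107838} + 3 \sqrt{7 + \left(4 + \frac{1}{2} \cdot \frac{1}{13}\right)}} = \sqrt{\frac{1}{107838} + 3 \sqrt{7 + \left(4 + \frac{1}{26}\right)}} = \sqrt{\frac{1}{107838} + 3 \sqrt{7 + \frac{105}{26}}} = \sqrt{\frac{1}{107838} + 3 \sqrt{\frac{287}{26}}} = \sqrt{\frac{1}{107838} + 3 \frac{\sqrt{7462}}{26}} = \sqrt{\frac{1}{107838} + \frac{3 \sqrt{7462}}{26}}$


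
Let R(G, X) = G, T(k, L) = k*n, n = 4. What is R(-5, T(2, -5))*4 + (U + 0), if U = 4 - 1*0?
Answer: -16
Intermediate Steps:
T(k, L) = 4*k (T(k, L) = k*4 = 4*k)
U = 4 (U = 4 + 0 = 4)
R(-5, T(2, -5))*4 + (U + 0) = -5*4 + (4 + 0) = -20 + 4 = -16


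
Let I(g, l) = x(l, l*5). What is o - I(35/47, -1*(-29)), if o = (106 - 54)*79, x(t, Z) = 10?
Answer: 4098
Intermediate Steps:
o = 4108 (o = 52*79 = 4108)
I(g, l) = 10
o - I(35/47, -1*(-29)) = 4108 - 1*10 = 4108 - 10 = 4098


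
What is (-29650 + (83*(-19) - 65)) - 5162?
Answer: -36454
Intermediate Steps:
(-29650 + (83*(-19) - 65)) - 5162 = (-29650 + (-1577 - 65)) - 5162 = (-29650 - 1642) - 5162 = -31292 - 5162 = -36454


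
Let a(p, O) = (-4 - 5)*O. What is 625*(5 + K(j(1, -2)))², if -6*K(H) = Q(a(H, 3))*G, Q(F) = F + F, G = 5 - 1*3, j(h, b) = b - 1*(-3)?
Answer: 330625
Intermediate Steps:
j(h, b) = 3 + b (j(h, b) = b + 3 = 3 + b)
a(p, O) = -9*O
G = 2 (G = 5 - 3 = 2)
Q(F) = 2*F
K(H) = 18 (K(H) = -2*(-9*3)*2/6 = -2*(-27)*2/6 = -(-9)*2 = -⅙*(-108) = 18)
625*(5 + K(j(1, -2)))² = 625*(5 + 18)² = 625*23² = 625*529 = 330625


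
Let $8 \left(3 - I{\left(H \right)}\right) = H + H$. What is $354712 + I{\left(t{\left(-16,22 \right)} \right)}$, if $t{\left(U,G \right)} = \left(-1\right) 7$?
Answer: $\frac{1418867}{4} \approx 3.5472 \cdot 10^{5}$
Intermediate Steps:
$t{\left(U,G \right)} = -7$
$I{\left(H \right)} = 3 - \frac{H}{4}$ ($I{\left(H \right)} = 3 - \frac{H + H}{8} = 3 - \frac{2 H}{8} = 3 - \frac{H}{4}$)
$354712 + I{\left(t{\left(-16,22 \right)} \right)} = 354712 + \left(3 - - \frac{7}{4}\right) = 354712 + \left(3 + \frac{7}{4}\right) = 354712 + \frac{19}{4} = \frac{1418867}{4}$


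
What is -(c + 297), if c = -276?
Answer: -21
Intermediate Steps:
-(c + 297) = -(-276 + 297) = -1*21 = -21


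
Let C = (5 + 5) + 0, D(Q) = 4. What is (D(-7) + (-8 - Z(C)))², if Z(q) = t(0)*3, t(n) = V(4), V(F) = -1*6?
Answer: 196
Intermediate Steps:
V(F) = -6
t(n) = -6
C = 10 (C = 10 + 0 = 10)
Z(q) = -18 (Z(q) = -6*3 = -18)
(D(-7) + (-8 - Z(C)))² = (4 + (-8 - 1*(-18)))² = (4 + (-8 + 18))² = (4 + 10)² = 14² = 196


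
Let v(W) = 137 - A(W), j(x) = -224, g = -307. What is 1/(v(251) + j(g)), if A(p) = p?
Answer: -1/338 ≈ -0.0029586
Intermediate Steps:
v(W) = 137 - W
1/(v(251) + j(g)) = 1/((137 - 1*251) - 224) = 1/((137 - 251) - 224) = 1/(-114 - 224) = 1/(-338) = -1/338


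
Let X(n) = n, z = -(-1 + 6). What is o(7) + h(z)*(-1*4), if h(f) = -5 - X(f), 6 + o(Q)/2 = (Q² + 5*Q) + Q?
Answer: 170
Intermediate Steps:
z = -5 (z = -1*5 = -5)
o(Q) = -12 + 2*Q² + 12*Q (o(Q) = -12 + 2*((Q² + 5*Q) + Q) = -12 + 2*(Q² + 6*Q) = -12 + (2*Q² + 12*Q) = -12 + 2*Q² + 12*Q)
h(f) = -5 - f
o(7) + h(z)*(-1*4) = (-12 + 2*7² + 12*7) + (-5 - 1*(-5))*(-1*4) = (-12 + 2*49 + 84) + (-5 + 5)*(-4) = (-12 + 98 + 84) + 0*(-4) = 170 + 0 = 170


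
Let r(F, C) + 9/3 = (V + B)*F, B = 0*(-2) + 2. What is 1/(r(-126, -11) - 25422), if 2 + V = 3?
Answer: -1/25803 ≈ -3.8755e-5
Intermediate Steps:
V = 1 (V = -2 + 3 = 1)
B = 2 (B = 0 + 2 = 2)
r(F, C) = -3 + 3*F (r(F, C) = -3 + (1 + 2)*F = -3 + 3*F)
1/(r(-126, -11) - 25422) = 1/((-3 + 3*(-126)) - 25422) = 1/((-3 - 378) - 25422) = 1/(-381 - 25422) = 1/(-25803) = -1/25803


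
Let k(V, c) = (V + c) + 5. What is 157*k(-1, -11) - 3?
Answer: -1102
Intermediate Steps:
k(V, c) = 5 + V + c
157*k(-1, -11) - 3 = 157*(5 - 1 - 11) - 3 = 157*(-7) - 3 = -1099 - 3 = -1102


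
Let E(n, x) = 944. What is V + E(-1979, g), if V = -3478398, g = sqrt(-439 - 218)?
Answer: -3477454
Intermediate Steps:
g = 3*I*sqrt(73) (g = sqrt(-657) = 3*I*sqrt(73) ≈ 25.632*I)
V + E(-1979, g) = -3478398 + 944 = -3477454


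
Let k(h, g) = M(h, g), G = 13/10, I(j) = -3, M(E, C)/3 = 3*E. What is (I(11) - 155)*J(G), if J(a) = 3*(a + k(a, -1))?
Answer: -6162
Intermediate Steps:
M(E, C) = 9*E (M(E, C) = 3*(3*E) = 9*E)
G = 13/10 (G = 13*(⅒) = 13/10 ≈ 1.3000)
k(h, g) = 9*h
J(a) = 30*a (J(a) = 3*(a + 9*a) = 3*(10*a) = 30*a)
(I(11) - 155)*J(G) = (-3 - 155)*(30*(13/10)) = -158*39 = -6162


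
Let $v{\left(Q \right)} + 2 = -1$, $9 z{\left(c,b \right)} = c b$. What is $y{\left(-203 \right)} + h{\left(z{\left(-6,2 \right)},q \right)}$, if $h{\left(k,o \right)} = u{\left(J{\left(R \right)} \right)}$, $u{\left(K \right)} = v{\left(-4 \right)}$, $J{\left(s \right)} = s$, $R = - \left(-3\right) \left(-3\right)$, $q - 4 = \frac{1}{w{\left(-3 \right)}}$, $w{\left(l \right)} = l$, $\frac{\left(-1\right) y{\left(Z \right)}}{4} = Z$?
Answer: $809$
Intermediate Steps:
$y{\left(Z \right)} = - 4 Z$
$q = \frac{11}{3}$ ($q = 4 + \frac{1}{-3} = 4 - \frac{1}{3} = \frac{11}{3} \approx 3.6667$)
$R = -9$ ($R = \left(-1\right) 9 = -9$)
$z{\left(c,b \right)} = \frac{b c}{9}$ ($z{\left(c,b \right)} = \frac{c b}{9} = \frac{b c}{9}$)
$v{\left(Q \right)} = -3$ ($v{\left(Q \right)} = -2 - 1 = -3$)
$u{\left(K \right)} = -3$
$h{\left(k,o \right)} = -3$
$y{\left(-203 \right)} + h{\left(z{\left(-6,2 \right)},q \right)} = \left(-4\right) \left(-203\right) - 3 = 812 - 3 = 809$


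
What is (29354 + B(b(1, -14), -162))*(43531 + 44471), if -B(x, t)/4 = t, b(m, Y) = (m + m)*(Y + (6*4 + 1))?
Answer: 2640236004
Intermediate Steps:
b(m, Y) = 2*m*(25 + Y) (b(m, Y) = (2*m)*(Y + (24 + 1)) = (2*m)*(Y + 25) = (2*m)*(25 + Y) = 2*m*(25 + Y))
B(x, t) = -4*t
(29354 + B(b(1, -14), -162))*(43531 + 44471) = (29354 - 4*(-162))*(43531 + 44471) = (29354 + 648)*88002 = 30002*88002 = 2640236004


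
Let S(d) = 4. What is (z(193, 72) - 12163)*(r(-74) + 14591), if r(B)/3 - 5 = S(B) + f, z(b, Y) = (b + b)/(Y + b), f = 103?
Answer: -48106869943/265 ≈ -1.8154e+8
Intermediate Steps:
z(b, Y) = 2*b/(Y + b) (z(b, Y) = (2*b)/(Y + b) = 2*b/(Y + b))
r(B) = 336 (r(B) = 15 + 3*(4 + 103) = 15 + 3*107 = 15 + 321 = 336)
(z(193, 72) - 12163)*(r(-74) + 14591) = (2*193/(72 + 193) - 12163)*(336 + 14591) = (2*193/265 - 12163)*14927 = (2*193*(1/265) - 12163)*14927 = (386/265 - 12163)*14927 = -3222809/265*14927 = -48106869943/265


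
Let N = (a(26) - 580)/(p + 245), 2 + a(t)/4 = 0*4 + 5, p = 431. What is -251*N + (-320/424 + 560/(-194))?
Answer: 180071842/868829 ≈ 207.26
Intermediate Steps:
a(t) = 12 (a(t) = -8 + 4*(0*4 + 5) = -8 + 4*(0 + 5) = -8 + 4*5 = -8 + 20 = 12)
N = -142/169 (N = (12 - 580)/(431 + 245) = -568/676 = -568*1/676 = -142/169 ≈ -0.84024)
-251*N + (-320/424 + 560/(-194)) = -251*(-142/169) + (-320/424 + 560/(-194)) = 35642/169 + (-320*1/424 + 560*(-1/194)) = 35642/169 + (-40/53 - 280/97) = 35642/169 - 18720/5141 = 180071842/868829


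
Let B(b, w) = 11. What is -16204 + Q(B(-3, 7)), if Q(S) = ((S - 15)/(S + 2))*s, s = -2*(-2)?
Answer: -210668/13 ≈ -16205.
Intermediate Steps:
s = 4
Q(S) = 4*(-15 + S)/(2 + S) (Q(S) = ((S - 15)/(S + 2))*4 = ((-15 + S)/(2 + S))*4 = 4*(-15 + S)/(2 + S))
-16204 + Q(B(-3, 7)) = -16204 + 4*(-15 + 11)/(2 + 11) = -16204 + 4*(-4)/13 = -16204 + 4*(1/13)*(-4) = -16204 - 16/13 = -210668/13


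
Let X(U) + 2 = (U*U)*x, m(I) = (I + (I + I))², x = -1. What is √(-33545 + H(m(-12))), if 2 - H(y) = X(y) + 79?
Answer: 2*√411499 ≈ 1283.0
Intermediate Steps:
m(I) = 9*I² (m(I) = (I + 2*I)² = (3*I)² = 9*I²)
X(U) = -2 - U² (X(U) = -2 + (U*U)*(-1) = -2 + U²*(-1) = -2 - U²)
H(y) = -75 + y² (H(y) = 2 - ((-2 - y²) + 79) = 2 - (77 - y²) = 2 + (-77 + y²) = -75 + y²)
√(-33545 + H(m(-12))) = √(-33545 + (-75 + (9*(-12)²)²)) = √(-33545 + (-75 + (9*144)²)) = √(-33545 + (-75 + 1296²)) = √(-33545 + (-75 + 1679616)) = √(-33545 + 1679541) = √1645996 = 2*√411499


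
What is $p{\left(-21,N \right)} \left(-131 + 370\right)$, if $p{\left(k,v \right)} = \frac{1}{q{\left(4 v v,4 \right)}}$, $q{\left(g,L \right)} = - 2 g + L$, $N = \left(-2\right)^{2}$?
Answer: $- \frac{239}{124} \approx -1.9274$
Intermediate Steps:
$N = 4$
$q{\left(g,L \right)} = L - 2 g$
$p{\left(k,v \right)} = \frac{1}{4 - 8 v^{2}}$ ($p{\left(k,v \right)} = \frac{1}{4 - 2 \cdot 4 v v} = \frac{1}{4 - 2 \cdot 4 v^{2}} = \frac{1}{4 - 8 v^{2}}$)
$p{\left(-21,N \right)} \left(-131 + 370\right) = - \frac{1}{-4 + 8 \cdot 4^{2}} \left(-131 + 370\right) = - \frac{1}{-4 + 8 \cdot 16} \cdot 239 = - \frac{1}{-4 + 128} \cdot 239 = - \frac{1}{124} \cdot 239 = \left(-1\right) \frac{1}{124} \cdot 239 = \left(- \frac{1}{124}\right) 239 = - \frac{239}{124}$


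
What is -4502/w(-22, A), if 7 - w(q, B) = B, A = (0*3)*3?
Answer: -4502/7 ≈ -643.14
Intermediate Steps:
A = 0 (A = 0*3 = 0)
w(q, B) = 7 - B
-4502/w(-22, A) = -4502/(7 - 1*0) = -4502/(7 + 0) = -4502/7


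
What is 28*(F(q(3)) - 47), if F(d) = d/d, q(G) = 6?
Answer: -1288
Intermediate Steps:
F(d) = 1
28*(F(q(3)) - 47) = 28*(1 - 47) = 28*(-46) = -1288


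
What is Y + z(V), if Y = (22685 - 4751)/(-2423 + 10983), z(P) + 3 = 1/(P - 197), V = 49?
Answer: -144371/158360 ≈ -0.91166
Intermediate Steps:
z(P) = -3 + 1/(-197 + P) (z(P) = -3 + 1/(P - 197) = -3 + 1/(-197 + P))
Y = 8967/4280 (Y = 17934/8560 = 17934*(1/8560) = 8967/4280 ≈ 2.0951)
Y + z(V) = 8967/4280 + (592 - 3*49)/(-197 + 49) = 8967/4280 + (592 - 147)/(-148) = 8967/4280 - 1/148*445 = 8967/4280 - 445/148 = -144371/158360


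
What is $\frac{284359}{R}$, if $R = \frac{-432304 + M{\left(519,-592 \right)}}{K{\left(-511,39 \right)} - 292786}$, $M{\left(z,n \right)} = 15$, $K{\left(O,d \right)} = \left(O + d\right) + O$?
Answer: $\frac{83535859071}{432289} \approx 1.9324 \cdot 10^{5}$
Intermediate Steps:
$K{\left(O,d \right)} = d + 2 O$
$R = \frac{432289}{293769}$ ($R = \frac{-432304 + 15}{\left(39 + 2 \left(-511\right)\right) - 292786} = - \frac{432289}{\left(39 - 1022\right) - 292786} = - \frac{432289}{-983 - 292786} = - \frac{432289}{-293769} = \left(-432289\right) \left(- \frac{1}{293769}\right) = \frac{432289}{293769} \approx 1.4715$)
$\frac{284359}{R} = \frac{284359}{\frac{432289}{293769}} = 284359 \cdot \frac{293769}{432289} = \frac{83535859071}{432289}$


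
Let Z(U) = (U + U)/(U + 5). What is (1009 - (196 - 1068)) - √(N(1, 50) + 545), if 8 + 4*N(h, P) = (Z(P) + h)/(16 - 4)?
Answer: 1881 - √9462255/132 ≈ 1857.7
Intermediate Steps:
Z(U) = 2*U/(5 + U) (Z(U) = (2*U)/(5 + U) = 2*U/(5 + U))
N(h, P) = -2 + h/48 + P/(24*(5 + P)) (N(h, P) = -2 + ((2*P/(5 + P) + h)/(16 - 4))/4 = -2 + ((h + 2*P/(5 + P))/12)/4 = -2 + ((h + 2*P/(5 + P))*(1/12))/4 = -2 + (h/12 + P/(6*(5 + P)))/4 = -2 + (h/48 + P/(24*(5 + P))) = -2 + h/48 + P/(24*(5 + P)))
(1009 - (196 - 1068)) - √(N(1, 50) + 545) = (1009 - (196 - 1068)) - √((2*50 + (-96 + 1)*(5 + 50))/(48*(5 + 50)) + 545) = (1009 - 1*(-872)) - √((1/48)*(100 - 95*55)/55 + 545) = (1009 + 872) - √((1/48)*(1/55)*(100 - 5225) + 545) = 1881 - √((1/48)*(1/55)*(-5125) + 545) = 1881 - √(-1025/528 + 545) = 1881 - √(286735/528) = 1881 - √9462255/132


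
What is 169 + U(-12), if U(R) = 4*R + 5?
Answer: 126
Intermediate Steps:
U(R) = 5 + 4*R
169 + U(-12) = 169 + (5 + 4*(-12)) = 169 + (5 - 48) = 169 - 43 = 126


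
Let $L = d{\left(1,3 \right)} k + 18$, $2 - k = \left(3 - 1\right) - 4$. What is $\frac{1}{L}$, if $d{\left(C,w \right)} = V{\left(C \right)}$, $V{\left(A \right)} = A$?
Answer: $\frac{1}{22} \approx 0.045455$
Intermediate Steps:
$d{\left(C,w \right)} = C$
$k = 4$ ($k = 2 - \left(\left(3 - 1\right) - 4\right) = 2 - \left(2 - 4\right) = 2 - -2 = 2 + 2 = 4$)
$L = 22$ ($L = 1 \cdot 4 + 18 = 4 + 18 = 22$)
$\frac{1}{L} = \frac{1}{22}$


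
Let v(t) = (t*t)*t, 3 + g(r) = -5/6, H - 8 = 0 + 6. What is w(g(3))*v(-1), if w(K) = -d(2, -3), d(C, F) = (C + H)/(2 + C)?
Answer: 4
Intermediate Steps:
H = 14 (H = 8 + (0 + 6) = 8 + 6 = 14)
g(r) = -23/6 (g(r) = -3 - 5/6 = -3 - 5*⅙ = -3 - ⅚ = -23/6)
d(C, F) = (14 + C)/(2 + C) (d(C, F) = (C + 14)/(2 + C) = (14 + C)/(2 + C))
w(K) = -4 (w(K) = -(14 + 2)/(2 + 2) = -16/4 = -1*4 = -4)
v(t) = t³ (v(t) = t²*t = t³)
w(g(3))*v(-1) = -4*(-1)³ = -4*(-1) = 4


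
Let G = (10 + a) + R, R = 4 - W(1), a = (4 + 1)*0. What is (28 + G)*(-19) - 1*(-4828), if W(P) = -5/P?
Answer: 3935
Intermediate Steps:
a = 0 (a = 5*0 = 0)
R = 9 (R = 4 - (-5)/1 = 4 - (-5) = 4 - 1*(-5) = 4 + 5 = 9)
G = 19 (G = (10 + 0) + 9 = 10 + 9 = 19)
(28 + G)*(-19) - 1*(-4828) = (28 + 19)*(-19) - 1*(-4828) = 47*(-19) + 4828 = -893 + 4828 = 3935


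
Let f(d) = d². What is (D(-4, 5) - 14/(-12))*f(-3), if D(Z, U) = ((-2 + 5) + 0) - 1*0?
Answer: 75/2 ≈ 37.500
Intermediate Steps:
D(Z, U) = 3 (D(Z, U) = (3 + 0) + 0 = 3 + 0 = 3)
(D(-4, 5) - 14/(-12))*f(-3) = (3 - 14/(-12))*(-3)² = (3 - 14*(-1/12))*9 = (3 + 7/6)*9 = (25/6)*9 = 75/2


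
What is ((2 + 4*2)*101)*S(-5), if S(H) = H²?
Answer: 25250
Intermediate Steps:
((2 + 4*2)*101)*S(-5) = ((2 + 4*2)*101)*(-5)² = ((2 + 8)*101)*25 = (10*101)*25 = 1010*25 = 25250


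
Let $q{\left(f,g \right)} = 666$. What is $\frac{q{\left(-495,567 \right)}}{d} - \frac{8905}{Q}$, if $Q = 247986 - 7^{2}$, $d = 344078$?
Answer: $- \frac{1449444274}{42654833543} \approx -0.033981$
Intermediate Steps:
$Q = 247937$ ($Q = 247986 - 49 = 247937$)
$\frac{q{\left(-495,567 \right)}}{d} - \frac{8905}{Q} = \frac{666}{344078} - \frac{8905}{247937} = 666 \cdot \frac{1}{344078} - \frac{8905}{247937} = \frac{333}{172039} - \frac{8905}{247937} = - \frac{1449444274}{42654833543}$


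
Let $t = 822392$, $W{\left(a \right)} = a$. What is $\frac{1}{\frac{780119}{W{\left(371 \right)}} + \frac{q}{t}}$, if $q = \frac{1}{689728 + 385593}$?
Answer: $\frac{328088428885672}{689886838420112379} \approx 0.00047557$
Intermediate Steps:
$q = \frac{1}{1075321} \approx 9.2995 \cdot 10^{-7}$
$\frac{1}{\frac{780119}{W{\left(371 \right)}} + \frac{q}{t}} = \frac{1}{\frac{780119}{371} + \frac{1}{1075321 \cdot 822392}} = \frac{1}{780119 \cdot \frac{1}{371} + \frac{1}{1075321} \cdot \frac{1}{822392}} = \frac{1}{\frac{780119}{371} + \frac{1}{884335387832}} = \frac{1}{\frac{689886838420112379}{328088428885672}} = \frac{328088428885672}{689886838420112379}$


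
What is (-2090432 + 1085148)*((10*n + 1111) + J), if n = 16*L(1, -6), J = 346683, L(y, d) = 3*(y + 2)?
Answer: -351079352456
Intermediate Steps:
L(y, d) = 6 + 3*y (L(y, d) = 3*(2 + y) = 6 + 3*y)
n = 144 (n = 16*(6 + 3*1) = 16*(6 + 3) = 16*9 = 144)
(-2090432 + 1085148)*((10*n + 1111) + J) = (-2090432 + 1085148)*((10*144 + 1111) + 346683) = -1005284*((1440 + 1111) + 346683) = -1005284*(2551 + 346683) = -1005284*349234 = -351079352456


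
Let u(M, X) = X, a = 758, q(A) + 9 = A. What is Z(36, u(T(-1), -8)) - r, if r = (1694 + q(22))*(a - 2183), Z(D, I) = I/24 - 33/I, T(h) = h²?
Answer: 58379491/24 ≈ 2.4325e+6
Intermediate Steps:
q(A) = -9 + A
Z(D, I) = -33/I + I/24 (Z(D, I) = I*(1/24) - 33/I = I/24 - 33/I = -33/I + I/24)
r = -2432475 (r = (1694 + (-9 + 22))*(758 - 2183) = (1694 + 13)*(-1425) = 1707*(-1425) = -2432475)
Z(36, u(T(-1), -8)) - r = (-33/(-8) + (1/24)*(-8)) - 1*(-2432475) = (-33*(-⅛) - ⅓) + 2432475 = (33/8 - ⅓) + 2432475 = 91/24 + 2432475 = 58379491/24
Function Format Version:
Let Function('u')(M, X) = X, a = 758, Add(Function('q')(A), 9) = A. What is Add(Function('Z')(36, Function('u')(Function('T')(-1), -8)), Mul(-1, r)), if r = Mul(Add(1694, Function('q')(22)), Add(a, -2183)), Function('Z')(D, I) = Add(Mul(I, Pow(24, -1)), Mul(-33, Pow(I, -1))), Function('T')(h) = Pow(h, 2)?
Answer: Rational(58379491, 24) ≈ 2.4325e+6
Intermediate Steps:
Function('q')(A) = Add(-9, A)
Function('Z')(D, I) = Add(Mul(-33, Pow(I, -1)), Mul(Rational(1, 24), I)) (Function('Z')(D, I) = Add(Mul(I, Rational(1, 24)), Mul(-33, Pow(I, -1))) = Add(Mul(Rational(1, 24), I), Mul(-33, Pow(I, -1))) = Add(Mul(-33, Pow(I, -1)), Mul(Rational(1, 24), I)))
r = -2432475 (r = Mul(Add(1694, Add(-9, 22)), Add(758, -2183)) = Mul(Add(1694, 13), -1425) = Mul(1707, -1425) = -2432475)
Add(Function('Z')(36, Function('u')(Function('T')(-1), -8)), Mul(-1, r)) = Add(Add(Mul(-33, Pow(-8, -1)), Mul(Rational(1, 24), -8)), Mul(-1, -2432475)) = Add(Add(Mul(-33, Rational(-1, 8)), Rational(-1, 3)), 2432475) = Add(Add(Rational(33, 8), Rational(-1, 3)), 2432475) = Add(Rational(91, 24), 2432475) = Rational(58379491, 24)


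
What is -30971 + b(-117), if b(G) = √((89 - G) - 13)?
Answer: -30971 + √193 ≈ -30957.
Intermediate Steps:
b(G) = √(76 - G)
-30971 + b(-117) = -30971 + √(76 - 1*(-117)) = -30971 + √(76 + 117) = -30971 + √193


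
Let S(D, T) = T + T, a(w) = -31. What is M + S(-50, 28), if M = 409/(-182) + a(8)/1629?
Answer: 15930865/296478 ≈ 53.734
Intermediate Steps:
S(D, T) = 2*T
M = -671903/296478 (M = 409/(-182) - 31/1629 = 409*(-1/182) - 31*1/1629 = -409/182 - 31/1629 = -671903/296478 ≈ -2.2663)
M + S(-50, 28) = -671903/296478 + 2*28 = -671903/296478 + 56 = 15930865/296478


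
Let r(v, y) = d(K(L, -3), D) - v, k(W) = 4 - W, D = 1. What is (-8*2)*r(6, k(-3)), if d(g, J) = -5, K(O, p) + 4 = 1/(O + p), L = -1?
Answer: 176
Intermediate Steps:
K(O, p) = -4 + 1/(O + p)
r(v, y) = -5 - v
(-8*2)*r(6, k(-3)) = (-8*2)*(-5 - 1*6) = -16*(-5 - 6) = -16*(-11) = 176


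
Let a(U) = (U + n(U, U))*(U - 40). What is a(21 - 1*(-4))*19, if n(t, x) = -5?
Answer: -5700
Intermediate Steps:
a(U) = (-40 + U)*(-5 + U) (a(U) = (U - 5)*(U - 40) = (-5 + U)*(-40 + U) = (-40 + U)*(-5 + U))
a(21 - 1*(-4))*19 = (200 + (21 - 1*(-4))² - 45*(21 - 1*(-4)))*19 = (200 + (21 + 4)² - 45*(21 + 4))*19 = (200 + 25² - 45*25)*19 = (200 + 625 - 1125)*19 = -300*19 = -5700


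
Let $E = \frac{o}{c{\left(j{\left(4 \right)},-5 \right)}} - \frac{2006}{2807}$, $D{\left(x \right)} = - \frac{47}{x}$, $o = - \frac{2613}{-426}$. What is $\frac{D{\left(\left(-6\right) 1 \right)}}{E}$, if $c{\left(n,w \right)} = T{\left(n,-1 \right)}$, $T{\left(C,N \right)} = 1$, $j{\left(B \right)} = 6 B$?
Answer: $\frac{9366959}{6480135} \approx 1.4455$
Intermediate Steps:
$o = \frac{871}{142}$ ($o = \left(-2613\right) \left(- \frac{1}{426}\right) = \frac{871}{142} \approx 6.1338$)
$c{\left(n,w \right)} = 1$
$E = \frac{2160045}{398594}$ ($E = \frac{871}{142 \cdot 1} - \frac{2006}{2807} = \frac{871}{142} \cdot 1 - \frac{2006}{2807} = \frac{871}{142} - \frac{2006}{2807} = \frac{2160045}{398594} \approx 5.4192$)
$\frac{D{\left(\left(-6\right) 1 \right)}}{E} = \frac{\left(-47\right) \frac{1}{\left(-6\right) 1}}{\frac{2160045}{398594}} = - \frac{47}{-6} \cdot \frac{398594}{2160045} = \left(-47\right) \left(- \frac{1}{6}\right) \frac{398594}{2160045} = \frac{47}{6} \cdot \frac{398594}{2160045} = \frac{9366959}{6480135}$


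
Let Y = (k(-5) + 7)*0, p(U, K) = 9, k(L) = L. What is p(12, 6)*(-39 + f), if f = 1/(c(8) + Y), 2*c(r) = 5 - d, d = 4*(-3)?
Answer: -5949/17 ≈ -349.94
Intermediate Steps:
d = -12
c(r) = 17/2 (c(r) = (5 - 1*(-12))/2 = (5 + 12)/2 = (½)*17 = 17/2)
Y = 0 (Y = (-5 + 7)*0 = 2*0 = 0)
f = 2/17 (f = 1/(17/2 + 0) = 1/(17/2) = 2/17 ≈ 0.11765)
p(12, 6)*(-39 + f) = 9*(-39 + 2/17) = 9*(-661/17) = -5949/17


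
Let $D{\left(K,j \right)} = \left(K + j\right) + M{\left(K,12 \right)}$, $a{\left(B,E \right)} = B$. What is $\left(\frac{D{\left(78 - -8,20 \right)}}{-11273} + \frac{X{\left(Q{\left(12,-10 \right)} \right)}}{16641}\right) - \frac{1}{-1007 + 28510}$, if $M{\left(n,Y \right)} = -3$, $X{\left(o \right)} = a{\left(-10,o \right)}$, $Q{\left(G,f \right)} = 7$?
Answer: $- \frac{50428781752}{5159397589479} \approx -0.0097742$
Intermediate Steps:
$X{\left(o \right)} = -10$
$D{\left(K,j \right)} = -3 + K + j$ ($D{\left(K,j \right)} = \left(K + j\right) - 3 = -3 + K + j$)
$\left(\frac{D{\left(78 - -8,20 \right)}}{-11273} + \frac{X{\left(Q{\left(12,-10 \right)} \right)}}{16641}\right) - \frac{1}{-1007 + 28510} = \left(\frac{-3 + \left(78 - -8\right) + 20}{-11273} - \frac{10}{16641}\right) - \frac{1}{-1007 + 28510} = \left(\left(-3 + \left(78 + 8\right) + 20\right) \left(- \frac{1}{11273}\right) - \frac{10}{16641}\right) - \frac{1}{27503} = \left(\left(-3 + 86 + 20\right) \left(- \frac{1}{11273}\right) - \frac{10}{16641}\right) - \frac{1}{27503} = \left(103 \left(- \frac{1}{11273}\right) - \frac{10}{16641}\right) - \frac{1}{27503} = \left(- \frac{103}{11273} - \frac{10}{16641}\right) - \frac{1}{27503} = - \frac{1826753}{187593993} - \frac{1}{27503} = - \frac{50428781752}{5159397589479}$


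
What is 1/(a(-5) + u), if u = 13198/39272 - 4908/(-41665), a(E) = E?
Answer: -818133940/3719348877 ≈ -0.21997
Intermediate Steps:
u = 371320823/818133940 (u = 13198*(1/39272) - 4908*(-1/41665) = 6599/19636 + 4908/41665 = 371320823/818133940 ≈ 0.45386)
1/(a(-5) + u) = 1/(-5 + 371320823/818133940) = 1/(-3719348877/818133940) = -818133940/3719348877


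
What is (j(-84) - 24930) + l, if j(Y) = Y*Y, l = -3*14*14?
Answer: -18462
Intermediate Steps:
l = -588 (l = -42*14 = -588)
j(Y) = Y**2
(j(-84) - 24930) + l = ((-84)**2 - 24930) - 588 = (7056 - 24930) - 588 = -17874 - 588 = -18462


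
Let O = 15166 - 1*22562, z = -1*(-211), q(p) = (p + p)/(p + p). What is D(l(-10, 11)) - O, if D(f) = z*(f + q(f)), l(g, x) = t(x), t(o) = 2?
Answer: 8029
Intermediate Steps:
q(p) = 1 (q(p) = (2*p)/((2*p)) = (2*p)*(1/(2*p)) = 1)
l(g, x) = 2
z = 211
O = -7396 (O = 15166 - 22562 = -7396)
D(f) = 211 + 211*f (D(f) = 211*(f + 1) = 211*(1 + f) = 211 + 211*f)
D(l(-10, 11)) - O = (211 + 211*2) - 1*(-7396) = (211 + 422) + 7396 = 633 + 7396 = 8029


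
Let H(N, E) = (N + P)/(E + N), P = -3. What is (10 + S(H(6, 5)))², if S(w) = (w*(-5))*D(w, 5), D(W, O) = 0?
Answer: 100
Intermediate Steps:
H(N, E) = (-3 + N)/(E + N) (H(N, E) = (N - 3)/(E + N) = (-3 + N)/(E + N))
S(w) = 0 (S(w) = (w*(-5))*0 = -5*w*0 = 0)
(10 + S(H(6, 5)))² = (10 + 0)² = 10² = 100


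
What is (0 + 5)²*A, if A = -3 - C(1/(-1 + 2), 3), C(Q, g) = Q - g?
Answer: -25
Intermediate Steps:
A = -1 (A = -3 - (1/(-1 + 2) - 1*3) = -3 - (1/1 - 3) = -3 - (1 - 3) = -3 - 1*(-2) = -3 + 2 = -1)
(0 + 5)²*A = (0 + 5)²*(-1) = 5²*(-1) = 25*(-1) = -25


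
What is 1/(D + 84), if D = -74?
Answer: ⅒ ≈ 0.10000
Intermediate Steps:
1/(D + 84) = 1/(-74 + 84) = 1/10 = (⅒)*1 = ⅒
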